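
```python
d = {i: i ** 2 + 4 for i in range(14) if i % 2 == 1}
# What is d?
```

{1: 5, 3: 13, 5: 29, 7: 53, 9: 85, 11: 125, 13: 173}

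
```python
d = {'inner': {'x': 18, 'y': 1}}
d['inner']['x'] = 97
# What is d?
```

After line 1: d = {'inner': {'x': 18, 'y': 1}}
After line 2 (inner x overwritten): d = {'inner': {'x': 97, 'y': 1}}

{'inner': {'x': 97, 'y': 1}}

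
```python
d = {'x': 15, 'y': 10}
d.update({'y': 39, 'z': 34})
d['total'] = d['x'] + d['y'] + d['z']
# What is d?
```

After line 1: d = {'x': 15, 'y': 10}
After line 2 (y overwritten, z added): d = {'x': 15, 'y': 39, 'z': 34}
After line 3 (total = 15 + 39 + 34 = 88): d = {'x': 15, 'y': 39, 'z': 34, 'total': 88}

{'x': 15, 'y': 39, 'z': 34, 'total': 88}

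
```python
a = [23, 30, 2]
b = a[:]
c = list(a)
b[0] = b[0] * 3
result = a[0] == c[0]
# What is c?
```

After line 1: a = [23, 30, 2]
After line 2 (b = a[:], copy): a = [23, 30, 2], b = [23, 30, 2]
After line 3 (c = list(a) is a copy, new object): c = [23, 30, 2]
After line 4 (b[0] = 23 * 3 = 69; only b mutates (copy)): a = [23, 30, 2], b = [69, 30, 2], c = [23, 30, 2]
After line 5 (a[0] = 23, c[0] = 23; result = True)

[23, 30, 2]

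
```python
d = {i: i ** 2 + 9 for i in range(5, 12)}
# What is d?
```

{5: 34, 6: 45, 7: 58, 8: 73, 9: 90, 10: 109, 11: 130}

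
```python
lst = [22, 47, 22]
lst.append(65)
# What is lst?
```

[22, 47, 22, 65]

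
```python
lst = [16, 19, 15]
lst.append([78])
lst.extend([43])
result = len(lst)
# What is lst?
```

After line 1: lst = [16, 19, 15]
After line 2 (append adds [78] as single element): lst = [16, 19, 15, [78]]
After line 3 (extend unpacks [43], adds 43): lst = [16, 19, 15, [78], 43]
After line 4: result = len(lst) = 5

[16, 19, 15, [78], 43]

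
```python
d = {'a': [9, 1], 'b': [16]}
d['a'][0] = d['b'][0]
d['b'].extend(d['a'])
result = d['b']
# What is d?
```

After line 1: d = {'a': [9, 1], 'b': [16]}
After line 2 (a[0] = b[0] = 16): d = {'a': [16, 1], 'b': [16]}
After line 3 (b.extend(a) appends [16, 1]): d = {'a': [16, 1], 'b': [16, 16, 1]}
After line 4: result = d['b'] = [16, 16, 1]

{'a': [16, 1], 'b': [16, 16, 1]}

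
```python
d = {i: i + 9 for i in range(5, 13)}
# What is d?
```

{5: 14, 6: 15, 7: 16, 8: 17, 9: 18, 10: 19, 11: 20, 12: 21}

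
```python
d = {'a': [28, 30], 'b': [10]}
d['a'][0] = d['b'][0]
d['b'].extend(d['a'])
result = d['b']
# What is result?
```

After line 1: d = {'a': [28, 30], 'b': [10]}
After line 2 (a[0] = b[0] = 10): d = {'a': [10, 30], 'b': [10]}
After line 3 (b.extend(a) appends [10, 30]): d = {'a': [10, 30], 'b': [10, 10, 30]}
After line 4: result = d['b'] = [10, 10, 30]

[10, 10, 30]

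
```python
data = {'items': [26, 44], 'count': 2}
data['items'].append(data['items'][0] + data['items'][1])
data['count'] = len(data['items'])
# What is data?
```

After line 1: data = {'items': [26, 44], 'count': 2}
After line 2 (append 26 + 44 = 70): data = {'items': [26, 44, 70], 'count': 2}
After line 3 (count = len(items) = 3): data = {'items': [26, 44, 70], 'count': 3}

{'items': [26, 44, 70], 'count': 3}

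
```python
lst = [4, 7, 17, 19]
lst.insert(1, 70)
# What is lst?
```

[4, 70, 7, 17, 19]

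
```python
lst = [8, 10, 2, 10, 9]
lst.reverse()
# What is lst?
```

[9, 10, 2, 10, 8]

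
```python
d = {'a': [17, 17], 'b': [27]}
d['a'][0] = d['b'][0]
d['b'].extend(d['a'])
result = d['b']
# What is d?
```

After line 1: d = {'a': [17, 17], 'b': [27]}
After line 2 (a[0] = b[0] = 27): d = {'a': [27, 17], 'b': [27]}
After line 3 (b.extend(a) appends [27, 17]): d = {'a': [27, 17], 'b': [27, 27, 17]}
After line 4: result = d['b'] = [27, 27, 17]

{'a': [27, 17], 'b': [27, 27, 17]}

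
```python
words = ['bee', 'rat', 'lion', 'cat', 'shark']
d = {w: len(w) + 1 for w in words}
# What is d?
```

{'bee': 4, 'rat': 4, 'lion': 5, 'cat': 4, 'shark': 6}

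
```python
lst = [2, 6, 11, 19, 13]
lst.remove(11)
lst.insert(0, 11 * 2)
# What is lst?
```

After line 1: lst = [2, 6, 11, 19, 13]
After line 2 (remove first 11): lst = [2, 6, 19, 13]
After line 3 (insert 22 at index 0): lst = [22, 2, 6, 19, 13]

[22, 2, 6, 19, 13]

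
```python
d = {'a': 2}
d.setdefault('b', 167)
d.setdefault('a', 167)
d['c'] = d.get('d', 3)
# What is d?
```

After line 1: d = {'a': 2}
After line 2 (setdefault adds 'b'=167): d = {'a': 2, 'b': 167}
After line 3 (setdefault 'a' no-op, already exists): d = {'a': 2, 'b': 167}
After line 4 (get('d', 3) returns default since 'd' not in d): d = {'a': 2, 'b': 167, 'c': 3}

{'a': 2, 'b': 167, 'c': 3}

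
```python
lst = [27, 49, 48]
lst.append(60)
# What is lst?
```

[27, 49, 48, 60]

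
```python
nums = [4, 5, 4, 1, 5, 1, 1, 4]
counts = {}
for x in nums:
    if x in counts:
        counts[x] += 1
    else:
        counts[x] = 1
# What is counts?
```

Initial: counts = {}, nums = [4, 5, 4, 1, 5, 1, 1, 4]
See 4: counts = {4: 1}
See 5: counts = {4: 1, 5: 1}
See 4: counts = {4: 2, 5: 1}
See 1: counts = {4: 2, 5: 1, 1: 1}
See 5: counts = {4: 2, 5: 2, 1: 1}
See 1: counts = {4: 2, 5: 2, 1: 2}
See 1: counts = {4: 2, 5: 2, 1: 3}
See 4: counts = {4: 3, 5: 2, 1: 3}

{4: 3, 5: 2, 1: 3}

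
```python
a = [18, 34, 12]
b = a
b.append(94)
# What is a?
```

After line 1: a = [18, 34, 12]
After line 2 (b = a is an alias, same object): a = [18, 34, 12], b = [18, 34, 12]
After line 3 (b.append mutates the shared list): a = [18, 34, 12, 94], b = [18, 34, 12, 94]

[18, 34, 12, 94]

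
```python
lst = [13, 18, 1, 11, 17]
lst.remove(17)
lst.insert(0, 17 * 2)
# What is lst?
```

After line 1: lst = [13, 18, 1, 11, 17]
After line 2 (remove first 17): lst = [13, 18, 1, 11]
After line 3 (insert 34 at index 0): lst = [34, 13, 18, 1, 11]

[34, 13, 18, 1, 11]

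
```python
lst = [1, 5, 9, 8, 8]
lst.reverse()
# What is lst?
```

[8, 8, 9, 5, 1]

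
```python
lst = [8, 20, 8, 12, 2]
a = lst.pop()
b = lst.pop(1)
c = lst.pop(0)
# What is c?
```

After line 1: lst = [8, 20, 8, 12, 2]
After line 2 (pop() -> a = 2): lst = [8, 20, 8, 12]
After line 3 (pop(1) -> b = 20): lst = [8, 8, 12]
After line 4 (pop(0) -> c = 8): lst = [8, 12]

8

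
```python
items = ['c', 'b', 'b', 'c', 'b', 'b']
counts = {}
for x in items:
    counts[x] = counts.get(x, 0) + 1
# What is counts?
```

Initial: counts = {}, items = ['c', 'b', 'b', 'c', 'b', 'b']
See 'c': counts = {'c': 1}
See 'b': counts = {'c': 1, 'b': 1}
See 'b': counts = {'c': 1, 'b': 2}
See 'c': counts = {'c': 2, 'b': 2}
See 'b': counts = {'c': 2, 'b': 3}
See 'b': counts = {'c': 2, 'b': 4}

{'c': 2, 'b': 4}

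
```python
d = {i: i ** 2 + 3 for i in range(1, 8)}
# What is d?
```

{1: 4, 2: 7, 3: 12, 4: 19, 5: 28, 6: 39, 7: 52}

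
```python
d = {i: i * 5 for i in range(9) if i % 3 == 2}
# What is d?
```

{2: 10, 5: 25, 8: 40}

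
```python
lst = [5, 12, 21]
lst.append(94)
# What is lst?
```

[5, 12, 21, 94]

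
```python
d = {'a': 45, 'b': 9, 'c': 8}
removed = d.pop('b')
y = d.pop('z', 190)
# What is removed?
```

After line 1: d = {'a': 45, 'b': 9, 'c': 8}
After line 2 (pop 'b' returns 9): d = {'a': 45, 'c': 8}, removed = 9
After line 3 (pop 'z' missing, returns default 190): d = {'a': 45, 'c': 8}, y = 190

9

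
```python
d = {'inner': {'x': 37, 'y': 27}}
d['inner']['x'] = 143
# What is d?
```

After line 1: d = {'inner': {'x': 37, 'y': 27}}
After line 2 (inner x overwritten): d = {'inner': {'x': 143, 'y': 27}}

{'inner': {'x': 143, 'y': 27}}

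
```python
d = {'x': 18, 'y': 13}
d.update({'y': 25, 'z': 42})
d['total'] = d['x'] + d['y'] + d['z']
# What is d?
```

After line 1: d = {'x': 18, 'y': 13}
After line 2 (y overwritten, z added): d = {'x': 18, 'y': 25, 'z': 42}
After line 3 (total = 18 + 25 + 42 = 85): d = {'x': 18, 'y': 25, 'z': 42, 'total': 85}

{'x': 18, 'y': 25, 'z': 42, 'total': 85}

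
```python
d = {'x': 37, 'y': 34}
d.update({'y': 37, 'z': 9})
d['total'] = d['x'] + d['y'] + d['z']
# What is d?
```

After line 1: d = {'x': 37, 'y': 34}
After line 2 (y overwritten, z added): d = {'x': 37, 'y': 37, 'z': 9}
After line 3 (total = 37 + 37 + 9 = 83): d = {'x': 37, 'y': 37, 'z': 9, 'total': 83}

{'x': 37, 'y': 37, 'z': 9, 'total': 83}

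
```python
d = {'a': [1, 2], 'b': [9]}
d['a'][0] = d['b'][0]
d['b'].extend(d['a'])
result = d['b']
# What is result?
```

After line 1: d = {'a': [1, 2], 'b': [9]}
After line 2 (a[0] = b[0] = 9): d = {'a': [9, 2], 'b': [9]}
After line 3 (b.extend(a) appends [9, 2]): d = {'a': [9, 2], 'b': [9, 9, 2]}
After line 4: result = d['b'] = [9, 9, 2]

[9, 9, 2]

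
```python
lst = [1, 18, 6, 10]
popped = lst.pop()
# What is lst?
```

[1, 18, 6]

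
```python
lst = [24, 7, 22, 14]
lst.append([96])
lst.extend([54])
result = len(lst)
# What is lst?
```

After line 1: lst = [24, 7, 22, 14]
After line 2 (append adds [96] as single element): lst = [24, 7, 22, 14, [96]]
After line 3 (extend unpacks [54], adds 54): lst = [24, 7, 22, 14, [96], 54]
After line 4: result = len(lst) = 6

[24, 7, 22, 14, [96], 54]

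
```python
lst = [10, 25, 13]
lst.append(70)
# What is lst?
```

[10, 25, 13, 70]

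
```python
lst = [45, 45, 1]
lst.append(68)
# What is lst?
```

[45, 45, 1, 68]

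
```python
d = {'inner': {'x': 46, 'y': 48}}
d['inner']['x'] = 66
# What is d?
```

After line 1: d = {'inner': {'x': 46, 'y': 48}}
After line 2 (inner x overwritten): d = {'inner': {'x': 66, 'y': 48}}

{'inner': {'x': 66, 'y': 48}}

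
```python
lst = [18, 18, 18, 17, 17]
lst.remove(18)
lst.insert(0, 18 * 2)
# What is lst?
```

After line 1: lst = [18, 18, 18, 17, 17]
After line 2 (remove first 18): lst = [18, 18, 17, 17]
After line 3 (insert 36 at index 0): lst = [36, 18, 18, 17, 17]

[36, 18, 18, 17, 17]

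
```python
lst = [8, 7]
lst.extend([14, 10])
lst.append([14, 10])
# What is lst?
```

After line 1: lst = [8, 7]
After line 2 (extend unpacks [14, 10]): lst = [8, 7, 14, 10]
After line 3 (append adds [14, 10] as single element): lst = [8, 7, 14, 10, [14, 10]]

[8, 7, 14, 10, [14, 10]]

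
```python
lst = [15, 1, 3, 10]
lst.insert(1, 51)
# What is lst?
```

[15, 51, 1, 3, 10]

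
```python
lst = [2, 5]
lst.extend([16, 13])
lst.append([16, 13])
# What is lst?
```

After line 1: lst = [2, 5]
After line 2 (extend unpacks [16, 13]): lst = [2, 5, 16, 13]
After line 3 (append adds [16, 13] as single element): lst = [2, 5, 16, 13, [16, 13]]

[2, 5, 16, 13, [16, 13]]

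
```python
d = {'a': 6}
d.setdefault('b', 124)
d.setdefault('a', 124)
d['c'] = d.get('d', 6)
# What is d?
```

After line 1: d = {'a': 6}
After line 2 (setdefault adds 'b'=124): d = {'a': 6, 'b': 124}
After line 3 (setdefault 'a' no-op, already exists): d = {'a': 6, 'b': 124}
After line 4 (get('d', 6) returns default since 'd' not in d): d = {'a': 6, 'b': 124, 'c': 6}

{'a': 6, 'b': 124, 'c': 6}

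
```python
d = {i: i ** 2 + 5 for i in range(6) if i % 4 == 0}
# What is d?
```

{0: 5, 4: 21}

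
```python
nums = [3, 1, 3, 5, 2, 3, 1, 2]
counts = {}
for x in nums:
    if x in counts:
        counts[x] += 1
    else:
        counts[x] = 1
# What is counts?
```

Initial: counts = {}, nums = [3, 1, 3, 5, 2, 3, 1, 2]
See 3: counts = {3: 1}
See 1: counts = {3: 1, 1: 1}
See 3: counts = {3: 2, 1: 1}
See 5: counts = {3: 2, 1: 1, 5: 1}
See 2: counts = {3: 2, 1: 1, 5: 1, 2: 1}
See 3: counts = {3: 3, 1: 1, 5: 1, 2: 1}
See 1: counts = {3: 3, 1: 2, 5: 1, 2: 1}
See 2: counts = {3: 3, 1: 2, 5: 1, 2: 2}

{3: 3, 1: 2, 5: 1, 2: 2}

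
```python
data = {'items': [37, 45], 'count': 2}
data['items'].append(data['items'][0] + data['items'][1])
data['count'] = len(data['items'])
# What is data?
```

After line 1: data = {'items': [37, 45], 'count': 2}
After line 2 (append 37 + 45 = 82): data = {'items': [37, 45, 82], 'count': 2}
After line 3 (count = len(items) = 3): data = {'items': [37, 45, 82], 'count': 3}

{'items': [37, 45, 82], 'count': 3}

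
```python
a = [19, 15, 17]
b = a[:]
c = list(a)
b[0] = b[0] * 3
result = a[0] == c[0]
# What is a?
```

After line 1: a = [19, 15, 17]
After line 2 (b = a[:], copy): a = [19, 15, 17], b = [19, 15, 17]
After line 3 (c = list(a) is a copy, new object): c = [19, 15, 17]
After line 4 (b[0] = 19 * 3 = 57; only b mutates (copy)): a = [19, 15, 17], b = [57, 15, 17], c = [19, 15, 17]
After line 5 (a[0] = 19, c[0] = 19; result = True)

[19, 15, 17]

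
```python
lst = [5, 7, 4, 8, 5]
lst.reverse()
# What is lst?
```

[5, 8, 4, 7, 5]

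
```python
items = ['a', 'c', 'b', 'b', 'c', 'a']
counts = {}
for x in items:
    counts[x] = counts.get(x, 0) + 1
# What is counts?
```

Initial: counts = {}, items = ['a', 'c', 'b', 'b', 'c', 'a']
See 'a': counts = {'a': 1}
See 'c': counts = {'a': 1, 'c': 1}
See 'b': counts = {'a': 1, 'c': 1, 'b': 1}
See 'b': counts = {'a': 1, 'c': 1, 'b': 2}
See 'c': counts = {'a': 1, 'c': 2, 'b': 2}
See 'a': counts = {'a': 2, 'c': 2, 'b': 2}

{'a': 2, 'c': 2, 'b': 2}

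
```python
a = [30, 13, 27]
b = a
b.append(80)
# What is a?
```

After line 1: a = [30, 13, 27]
After line 2 (b = a is an alias, same object): a = [30, 13, 27], b = [30, 13, 27]
After line 3 (b.append mutates the shared list): a = [30, 13, 27, 80], b = [30, 13, 27, 80]

[30, 13, 27, 80]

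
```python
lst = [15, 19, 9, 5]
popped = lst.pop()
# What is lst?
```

[15, 19, 9]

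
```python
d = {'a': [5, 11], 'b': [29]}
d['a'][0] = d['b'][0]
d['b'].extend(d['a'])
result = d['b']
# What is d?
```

After line 1: d = {'a': [5, 11], 'b': [29]}
After line 2 (a[0] = b[0] = 29): d = {'a': [29, 11], 'b': [29]}
After line 3 (b.extend(a) appends [29, 11]): d = {'a': [29, 11], 'b': [29, 29, 11]}
After line 4: result = d['b'] = [29, 29, 11]

{'a': [29, 11], 'b': [29, 29, 11]}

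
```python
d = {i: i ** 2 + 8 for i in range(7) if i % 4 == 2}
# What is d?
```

{2: 12, 6: 44}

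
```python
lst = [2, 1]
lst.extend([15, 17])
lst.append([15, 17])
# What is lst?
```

After line 1: lst = [2, 1]
After line 2 (extend unpacks [15, 17]): lst = [2, 1, 15, 17]
After line 3 (append adds [15, 17] as single element): lst = [2, 1, 15, 17, [15, 17]]

[2, 1, 15, 17, [15, 17]]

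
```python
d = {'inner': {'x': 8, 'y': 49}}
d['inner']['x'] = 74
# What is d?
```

After line 1: d = {'inner': {'x': 8, 'y': 49}}
After line 2 (inner x overwritten): d = {'inner': {'x': 74, 'y': 49}}

{'inner': {'x': 74, 'y': 49}}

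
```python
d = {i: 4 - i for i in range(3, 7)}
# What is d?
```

{3: 1, 4: 0, 5: -1, 6: -2}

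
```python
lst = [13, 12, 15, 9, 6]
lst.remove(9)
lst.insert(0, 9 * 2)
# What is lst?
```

After line 1: lst = [13, 12, 15, 9, 6]
After line 2 (remove first 9): lst = [13, 12, 15, 6]
After line 3 (insert 18 at index 0): lst = [18, 13, 12, 15, 6]

[18, 13, 12, 15, 6]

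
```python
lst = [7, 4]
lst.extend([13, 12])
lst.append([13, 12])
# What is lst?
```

After line 1: lst = [7, 4]
After line 2 (extend unpacks [13, 12]): lst = [7, 4, 13, 12]
After line 3 (append adds [13, 12] as single element): lst = [7, 4, 13, 12, [13, 12]]

[7, 4, 13, 12, [13, 12]]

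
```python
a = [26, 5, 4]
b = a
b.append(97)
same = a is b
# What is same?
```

After line 1: a = [26, 5, 4]
After line 2 (b = a is an alias, same object): a = [26, 5, 4], b = [26, 5, 4]
After line 3 (b.append mutates the shared list): a = [26, 5, 4, 97], b = [26, 5, 4, 97]
After line 4 (same = a is b; same object -> True): same = True

True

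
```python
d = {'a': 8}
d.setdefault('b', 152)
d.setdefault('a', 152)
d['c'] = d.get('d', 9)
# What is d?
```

After line 1: d = {'a': 8}
After line 2 (setdefault adds 'b'=152): d = {'a': 8, 'b': 152}
After line 3 (setdefault 'a' no-op, already exists): d = {'a': 8, 'b': 152}
After line 4 (get('d', 9) returns default since 'd' not in d): d = {'a': 8, 'b': 152, 'c': 9}

{'a': 8, 'b': 152, 'c': 9}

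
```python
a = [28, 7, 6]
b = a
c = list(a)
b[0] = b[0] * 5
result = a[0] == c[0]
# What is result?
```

After line 1: a = [28, 7, 6]
After line 2 (b = a, alias): a = [28, 7, 6], b = [28, 7, 6]
After line 3 (c = list(a) is a copy, new object): c = [28, 7, 6]
After line 4 (b[0] = 28 * 5 = 140; mutates shared a/b): a = b = [140, 7, 6], c = [28, 7, 6]
After line 5 (a[0] = 140, c[0] = 28; result = False)

False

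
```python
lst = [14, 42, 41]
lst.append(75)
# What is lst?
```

[14, 42, 41, 75]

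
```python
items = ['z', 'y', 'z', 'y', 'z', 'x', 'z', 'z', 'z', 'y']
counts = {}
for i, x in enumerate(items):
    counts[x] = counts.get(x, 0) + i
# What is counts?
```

Initial: counts = {}, items = ['z', 'y', 'z', 'y', 'z', 'x', 'z', 'z', 'z', 'y']
i=0, x='z': counts = {'z': 0}
i=1, x='y': counts = {'z': 0, 'y': 1}
i=2, x='z': counts = {'z': 2, 'y': 1}
i=3, x='y': counts = {'z': 2, 'y': 4}
i=4, x='z': counts = {'z': 6, 'y': 4}
i=5, x='x': counts = {'z': 6, 'y': 4, 'x': 5}
i=6, x='z': counts = {'z': 12, 'y': 4, 'x': 5}
i=7, x='z': counts = {'z': 19, 'y': 4, 'x': 5}
i=8, x='z': counts = {'z': 27, 'y': 4, 'x': 5}
i=9, x='y': counts = {'z': 27, 'y': 13, 'x': 5}

{'z': 27, 'y': 13, 'x': 5}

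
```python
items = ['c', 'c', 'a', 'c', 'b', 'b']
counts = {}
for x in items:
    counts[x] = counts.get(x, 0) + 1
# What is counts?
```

Initial: counts = {}, items = ['c', 'c', 'a', 'c', 'b', 'b']
See 'c': counts = {'c': 1}
See 'c': counts = {'c': 2}
See 'a': counts = {'c': 2, 'a': 1}
See 'c': counts = {'c': 3, 'a': 1}
See 'b': counts = {'c': 3, 'a': 1, 'b': 1}
See 'b': counts = {'c': 3, 'a': 1, 'b': 2}

{'c': 3, 'a': 1, 'b': 2}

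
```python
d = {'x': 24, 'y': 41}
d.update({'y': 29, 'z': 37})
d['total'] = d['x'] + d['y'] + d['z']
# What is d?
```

After line 1: d = {'x': 24, 'y': 41}
After line 2 (y overwritten, z added): d = {'x': 24, 'y': 29, 'z': 37}
After line 3 (total = 24 + 29 + 37 = 90): d = {'x': 24, 'y': 29, 'z': 37, 'total': 90}

{'x': 24, 'y': 29, 'z': 37, 'total': 90}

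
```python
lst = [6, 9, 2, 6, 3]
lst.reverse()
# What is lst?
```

[3, 6, 2, 9, 6]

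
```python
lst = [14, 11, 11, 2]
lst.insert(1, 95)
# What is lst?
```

[14, 95, 11, 11, 2]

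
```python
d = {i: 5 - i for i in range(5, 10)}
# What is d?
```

{5: 0, 6: -1, 7: -2, 8: -3, 9: -4}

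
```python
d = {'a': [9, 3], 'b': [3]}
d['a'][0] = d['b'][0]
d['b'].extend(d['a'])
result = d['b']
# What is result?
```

After line 1: d = {'a': [9, 3], 'b': [3]}
After line 2 (a[0] = b[0] = 3): d = {'a': [3, 3], 'b': [3]}
After line 3 (b.extend(a) appends [3, 3]): d = {'a': [3, 3], 'b': [3, 3, 3]}
After line 4: result = d['b'] = [3, 3, 3]

[3, 3, 3]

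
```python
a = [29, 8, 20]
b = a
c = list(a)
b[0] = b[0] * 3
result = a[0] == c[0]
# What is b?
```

After line 1: a = [29, 8, 20]
After line 2 (b = a, alias): a = [29, 8, 20], b = [29, 8, 20]
After line 3 (c = list(a) is a copy, new object): c = [29, 8, 20]
After line 4 (b[0] = 29 * 3 = 87; mutates shared a/b): a = b = [87, 8, 20], c = [29, 8, 20]
After line 5 (a[0] = 87, c[0] = 29; result = False)

[87, 8, 20]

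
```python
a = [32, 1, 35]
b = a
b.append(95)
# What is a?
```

After line 1: a = [32, 1, 35]
After line 2 (b = a is an alias, same object): a = [32, 1, 35], b = [32, 1, 35]
After line 3 (b.append mutates the shared list): a = [32, 1, 35, 95], b = [32, 1, 35, 95]

[32, 1, 35, 95]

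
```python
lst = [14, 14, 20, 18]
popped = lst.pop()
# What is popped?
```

18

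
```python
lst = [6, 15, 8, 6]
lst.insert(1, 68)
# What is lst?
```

[6, 68, 15, 8, 6]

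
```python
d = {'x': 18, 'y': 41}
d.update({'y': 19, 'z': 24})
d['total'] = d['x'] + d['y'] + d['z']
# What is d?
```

After line 1: d = {'x': 18, 'y': 41}
After line 2 (y overwritten, z added): d = {'x': 18, 'y': 19, 'z': 24}
After line 3 (total = 18 + 19 + 24 = 61): d = {'x': 18, 'y': 19, 'z': 24, 'total': 61}

{'x': 18, 'y': 19, 'z': 24, 'total': 61}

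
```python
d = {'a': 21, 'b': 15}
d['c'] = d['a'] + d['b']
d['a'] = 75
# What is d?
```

After line 1: d = {'a': 21, 'b': 15}
After line 2 (d['c'] = 21 + 15): d = {'a': 21, 'b': 15, 'c': 36}
After line 3: d = {'a': 75, 'b': 15, 'c': 36}

{'a': 75, 'b': 15, 'c': 36}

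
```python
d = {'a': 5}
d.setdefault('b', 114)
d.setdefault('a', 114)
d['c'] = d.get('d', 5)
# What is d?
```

After line 1: d = {'a': 5}
After line 2 (setdefault adds 'b'=114): d = {'a': 5, 'b': 114}
After line 3 (setdefault 'a' no-op, already exists): d = {'a': 5, 'b': 114}
After line 4 (get('d', 5) returns default since 'd' not in d): d = {'a': 5, 'b': 114, 'c': 5}

{'a': 5, 'b': 114, 'c': 5}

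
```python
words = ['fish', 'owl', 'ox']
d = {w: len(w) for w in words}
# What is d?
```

{'fish': 4, 'owl': 3, 'ox': 2}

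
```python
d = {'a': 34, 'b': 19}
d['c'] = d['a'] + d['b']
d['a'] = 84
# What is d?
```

After line 1: d = {'a': 34, 'b': 19}
After line 2 (d['c'] = 34 + 19): d = {'a': 34, 'b': 19, 'c': 53}
After line 3: d = {'a': 84, 'b': 19, 'c': 53}

{'a': 84, 'b': 19, 'c': 53}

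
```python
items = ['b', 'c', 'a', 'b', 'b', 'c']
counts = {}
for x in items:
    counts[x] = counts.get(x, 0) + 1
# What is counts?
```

Initial: counts = {}, items = ['b', 'c', 'a', 'b', 'b', 'c']
See 'b': counts = {'b': 1}
See 'c': counts = {'b': 1, 'c': 1}
See 'a': counts = {'b': 1, 'c': 1, 'a': 1}
See 'b': counts = {'b': 2, 'c': 1, 'a': 1}
See 'b': counts = {'b': 3, 'c': 1, 'a': 1}
See 'c': counts = {'b': 3, 'c': 2, 'a': 1}

{'b': 3, 'c': 2, 'a': 1}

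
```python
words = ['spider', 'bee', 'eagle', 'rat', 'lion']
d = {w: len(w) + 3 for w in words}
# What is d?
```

{'spider': 9, 'bee': 6, 'eagle': 8, 'rat': 6, 'lion': 7}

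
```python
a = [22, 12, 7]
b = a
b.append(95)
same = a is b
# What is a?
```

After line 1: a = [22, 12, 7]
After line 2 (b = a is an alias, same object): a = [22, 12, 7], b = [22, 12, 7]
After line 3 (b.append mutates the shared list): a = [22, 12, 7, 95], b = [22, 12, 7, 95]
After line 4 (same = a is b; same object -> True): same = True

[22, 12, 7, 95]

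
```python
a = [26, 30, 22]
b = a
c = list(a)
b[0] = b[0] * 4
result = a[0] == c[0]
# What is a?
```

After line 1: a = [26, 30, 22]
After line 2 (b = a, alias): a = [26, 30, 22], b = [26, 30, 22]
After line 3 (c = list(a) is a copy, new object): c = [26, 30, 22]
After line 4 (b[0] = 26 * 4 = 104; mutates shared a/b): a = b = [104, 30, 22], c = [26, 30, 22]
After line 5 (a[0] = 104, c[0] = 26; result = False)

[104, 30, 22]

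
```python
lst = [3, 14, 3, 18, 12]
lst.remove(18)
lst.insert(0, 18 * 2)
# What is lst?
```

After line 1: lst = [3, 14, 3, 18, 12]
After line 2 (remove first 18): lst = [3, 14, 3, 12]
After line 3 (insert 36 at index 0): lst = [36, 3, 14, 3, 12]

[36, 3, 14, 3, 12]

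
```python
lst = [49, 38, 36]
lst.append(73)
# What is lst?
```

[49, 38, 36, 73]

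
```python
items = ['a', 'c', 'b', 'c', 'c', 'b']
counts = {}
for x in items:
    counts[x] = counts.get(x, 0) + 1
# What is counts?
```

Initial: counts = {}, items = ['a', 'c', 'b', 'c', 'c', 'b']
See 'a': counts = {'a': 1}
See 'c': counts = {'a': 1, 'c': 1}
See 'b': counts = {'a': 1, 'c': 1, 'b': 1}
See 'c': counts = {'a': 1, 'c': 2, 'b': 1}
See 'c': counts = {'a': 1, 'c': 3, 'b': 1}
See 'b': counts = {'a': 1, 'c': 3, 'b': 2}

{'a': 1, 'c': 3, 'b': 2}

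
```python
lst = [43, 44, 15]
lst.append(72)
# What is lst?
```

[43, 44, 15, 72]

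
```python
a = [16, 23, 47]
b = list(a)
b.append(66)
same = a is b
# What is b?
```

After line 1: a = [16, 23, 47]
After line 2 (b = list(a) is a shallow copy, new object): a = [16, 23, 47], b = [16, 23, 47]
After line 3 (append only mutates b): a = [16, 23, 47], b = [16, 23, 47, 66]
After line 4 (same = a is b; different objects -> False): same = False

[16, 23, 47, 66]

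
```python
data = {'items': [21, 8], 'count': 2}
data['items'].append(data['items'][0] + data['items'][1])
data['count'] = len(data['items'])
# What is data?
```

After line 1: data = {'items': [21, 8], 'count': 2}
After line 2 (append 21 + 8 = 29): data = {'items': [21, 8, 29], 'count': 2}
After line 3 (count = len(items) = 3): data = {'items': [21, 8, 29], 'count': 3}

{'items': [21, 8, 29], 'count': 3}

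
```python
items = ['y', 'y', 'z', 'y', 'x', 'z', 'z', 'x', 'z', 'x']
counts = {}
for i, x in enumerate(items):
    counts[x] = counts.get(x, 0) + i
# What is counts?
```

Initial: counts = {}, items = ['y', 'y', 'z', 'y', 'x', 'z', 'z', 'x', 'z', 'x']
i=0, x='y': counts = {'y': 0}
i=1, x='y': counts = {'y': 1}
i=2, x='z': counts = {'y': 1, 'z': 2}
i=3, x='y': counts = {'y': 4, 'z': 2}
i=4, x='x': counts = {'y': 4, 'z': 2, 'x': 4}
i=5, x='z': counts = {'y': 4, 'z': 7, 'x': 4}
i=6, x='z': counts = {'y': 4, 'z': 13, 'x': 4}
i=7, x='x': counts = {'y': 4, 'z': 13, 'x': 11}
i=8, x='z': counts = {'y': 4, 'z': 21, 'x': 11}
i=9, x='x': counts = {'y': 4, 'z': 21, 'x': 20}

{'y': 4, 'z': 21, 'x': 20}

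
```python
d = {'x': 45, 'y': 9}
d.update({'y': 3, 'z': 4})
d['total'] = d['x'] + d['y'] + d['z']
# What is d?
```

After line 1: d = {'x': 45, 'y': 9}
After line 2 (y overwritten, z added): d = {'x': 45, 'y': 3, 'z': 4}
After line 3 (total = 45 + 3 + 4 = 52): d = {'x': 45, 'y': 3, 'z': 4, 'total': 52}

{'x': 45, 'y': 3, 'z': 4, 'total': 52}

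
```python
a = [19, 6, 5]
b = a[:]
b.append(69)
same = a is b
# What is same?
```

After line 1: a = [19, 6, 5]
After line 2 (b = a[:] is a shallow copy, new object): a = [19, 6, 5], b = [19, 6, 5]
After line 3 (append only mutates b): a = [19, 6, 5], b = [19, 6, 5, 69]
After line 4 (same = a is b; different objects -> False): same = False

False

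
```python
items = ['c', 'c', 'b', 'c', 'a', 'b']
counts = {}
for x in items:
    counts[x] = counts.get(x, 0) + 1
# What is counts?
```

Initial: counts = {}, items = ['c', 'c', 'b', 'c', 'a', 'b']
See 'c': counts = {'c': 1}
See 'c': counts = {'c': 2}
See 'b': counts = {'c': 2, 'b': 1}
See 'c': counts = {'c': 3, 'b': 1}
See 'a': counts = {'c': 3, 'b': 1, 'a': 1}
See 'b': counts = {'c': 3, 'b': 2, 'a': 1}

{'c': 3, 'b': 2, 'a': 1}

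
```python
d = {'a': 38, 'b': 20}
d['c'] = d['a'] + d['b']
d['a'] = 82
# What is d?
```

After line 1: d = {'a': 38, 'b': 20}
After line 2 (d['c'] = 38 + 20): d = {'a': 38, 'b': 20, 'c': 58}
After line 3: d = {'a': 82, 'b': 20, 'c': 58}

{'a': 82, 'b': 20, 'c': 58}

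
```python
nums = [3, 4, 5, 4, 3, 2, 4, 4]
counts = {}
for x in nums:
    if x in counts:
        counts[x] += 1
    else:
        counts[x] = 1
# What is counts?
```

Initial: counts = {}, nums = [3, 4, 5, 4, 3, 2, 4, 4]
See 3: counts = {3: 1}
See 4: counts = {3: 1, 4: 1}
See 5: counts = {3: 1, 4: 1, 5: 1}
See 4: counts = {3: 1, 4: 2, 5: 1}
See 3: counts = {3: 2, 4: 2, 5: 1}
See 2: counts = {3: 2, 4: 2, 5: 1, 2: 1}
See 4: counts = {3: 2, 4: 3, 5: 1, 2: 1}
See 4: counts = {3: 2, 4: 4, 5: 1, 2: 1}

{3: 2, 4: 4, 5: 1, 2: 1}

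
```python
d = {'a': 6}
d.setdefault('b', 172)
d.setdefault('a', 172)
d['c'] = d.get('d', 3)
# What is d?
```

After line 1: d = {'a': 6}
After line 2 (setdefault adds 'b'=172): d = {'a': 6, 'b': 172}
After line 3 (setdefault 'a' no-op, already exists): d = {'a': 6, 'b': 172}
After line 4 (get('d', 3) returns default since 'd' not in d): d = {'a': 6, 'b': 172, 'c': 3}

{'a': 6, 'b': 172, 'c': 3}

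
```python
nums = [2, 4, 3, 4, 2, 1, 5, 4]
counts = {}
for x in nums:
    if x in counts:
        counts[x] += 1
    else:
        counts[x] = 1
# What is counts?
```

Initial: counts = {}, nums = [2, 4, 3, 4, 2, 1, 5, 4]
See 2: counts = {2: 1}
See 4: counts = {2: 1, 4: 1}
See 3: counts = {2: 1, 4: 1, 3: 1}
See 4: counts = {2: 1, 4: 2, 3: 1}
See 2: counts = {2: 2, 4: 2, 3: 1}
See 1: counts = {2: 2, 4: 2, 3: 1, 1: 1}
See 5: counts = {2: 2, 4: 2, 3: 1, 1: 1, 5: 1}
See 4: counts = {2: 2, 4: 3, 3: 1, 1: 1, 5: 1}

{2: 2, 4: 3, 3: 1, 1: 1, 5: 1}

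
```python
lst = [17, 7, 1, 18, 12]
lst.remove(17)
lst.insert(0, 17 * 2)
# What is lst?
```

After line 1: lst = [17, 7, 1, 18, 12]
After line 2 (remove first 17): lst = [7, 1, 18, 12]
After line 3 (insert 34 at index 0): lst = [34, 7, 1, 18, 12]

[34, 7, 1, 18, 12]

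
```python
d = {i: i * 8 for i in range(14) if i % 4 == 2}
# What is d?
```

{2: 16, 6: 48, 10: 80}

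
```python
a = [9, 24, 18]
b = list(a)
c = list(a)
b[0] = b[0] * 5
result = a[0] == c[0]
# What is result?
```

After line 1: a = [9, 24, 18]
After line 2 (b = list(a), copy): a = [9, 24, 18], b = [9, 24, 18]
After line 3 (c = list(a) is a copy, new object): c = [9, 24, 18]
After line 4 (b[0] = 9 * 5 = 45; only b mutates (copy)): a = [9, 24, 18], b = [45, 24, 18], c = [9, 24, 18]
After line 5 (a[0] = 9, c[0] = 9; result = True)

True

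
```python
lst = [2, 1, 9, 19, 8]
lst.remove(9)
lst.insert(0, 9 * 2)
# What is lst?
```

After line 1: lst = [2, 1, 9, 19, 8]
After line 2 (remove first 9): lst = [2, 1, 19, 8]
After line 3 (insert 18 at index 0): lst = [18, 2, 1, 19, 8]

[18, 2, 1, 19, 8]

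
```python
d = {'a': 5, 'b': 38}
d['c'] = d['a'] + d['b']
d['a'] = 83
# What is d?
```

After line 1: d = {'a': 5, 'b': 38}
After line 2 (d['c'] = 5 + 38): d = {'a': 5, 'b': 38, 'c': 43}
After line 3: d = {'a': 83, 'b': 38, 'c': 43}

{'a': 83, 'b': 38, 'c': 43}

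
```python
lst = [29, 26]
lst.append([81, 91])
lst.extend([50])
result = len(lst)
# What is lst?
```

After line 1: lst = [29, 26]
After line 2 (append adds [81, 91] as single element): lst = [29, 26, [81, 91]]
After line 3 (extend unpacks [50], adds 50): lst = [29, 26, [81, 91], 50]
After line 4: result = len(lst) = 4

[29, 26, [81, 91], 50]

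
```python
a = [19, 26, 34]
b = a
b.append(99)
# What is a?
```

After line 1: a = [19, 26, 34]
After line 2 (b = a is an alias, same object): a = [19, 26, 34], b = [19, 26, 34]
After line 3 (b.append mutates the shared list): a = [19, 26, 34, 99], b = [19, 26, 34, 99]

[19, 26, 34, 99]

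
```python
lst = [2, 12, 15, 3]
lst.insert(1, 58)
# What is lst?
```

[2, 58, 12, 15, 3]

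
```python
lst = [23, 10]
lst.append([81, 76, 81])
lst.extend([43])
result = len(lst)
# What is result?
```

After line 1: lst = [23, 10]
After line 2 (append adds [81, 76, 81] as single element): lst = [23, 10, [81, 76, 81]]
After line 3 (extend unpacks [43], adds 43): lst = [23, 10, [81, 76, 81], 43]
After line 4: result = len(lst) = 4

4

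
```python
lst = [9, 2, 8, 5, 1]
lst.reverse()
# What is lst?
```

[1, 5, 8, 2, 9]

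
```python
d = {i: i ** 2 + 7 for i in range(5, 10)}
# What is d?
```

{5: 32, 6: 43, 7: 56, 8: 71, 9: 88}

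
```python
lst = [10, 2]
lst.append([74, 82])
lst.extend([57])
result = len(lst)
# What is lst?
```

After line 1: lst = [10, 2]
After line 2 (append adds [74, 82] as single element): lst = [10, 2, [74, 82]]
After line 3 (extend unpacks [57], adds 57): lst = [10, 2, [74, 82], 57]
After line 4: result = len(lst) = 4

[10, 2, [74, 82], 57]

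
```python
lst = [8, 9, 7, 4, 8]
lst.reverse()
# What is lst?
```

[8, 4, 7, 9, 8]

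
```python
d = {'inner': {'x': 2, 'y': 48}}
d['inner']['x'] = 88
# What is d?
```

After line 1: d = {'inner': {'x': 2, 'y': 48}}
After line 2 (inner x overwritten): d = {'inner': {'x': 88, 'y': 48}}

{'inner': {'x': 88, 'y': 48}}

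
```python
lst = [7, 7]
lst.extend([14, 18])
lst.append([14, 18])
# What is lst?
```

After line 1: lst = [7, 7]
After line 2 (extend unpacks [14, 18]): lst = [7, 7, 14, 18]
After line 3 (append adds [14, 18] as single element): lst = [7, 7, 14, 18, [14, 18]]

[7, 7, 14, 18, [14, 18]]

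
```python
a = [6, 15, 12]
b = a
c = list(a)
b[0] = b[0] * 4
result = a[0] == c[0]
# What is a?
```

After line 1: a = [6, 15, 12]
After line 2 (b = a, alias): a = [6, 15, 12], b = [6, 15, 12]
After line 3 (c = list(a) is a copy, new object): c = [6, 15, 12]
After line 4 (b[0] = 6 * 4 = 24; mutates shared a/b): a = b = [24, 15, 12], c = [6, 15, 12]
After line 5 (a[0] = 24, c[0] = 6; result = False)

[24, 15, 12]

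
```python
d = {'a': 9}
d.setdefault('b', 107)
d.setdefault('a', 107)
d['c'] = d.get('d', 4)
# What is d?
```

After line 1: d = {'a': 9}
After line 2 (setdefault adds 'b'=107): d = {'a': 9, 'b': 107}
After line 3 (setdefault 'a' no-op, already exists): d = {'a': 9, 'b': 107}
After line 4 (get('d', 4) returns default since 'd' not in d): d = {'a': 9, 'b': 107, 'c': 4}

{'a': 9, 'b': 107, 'c': 4}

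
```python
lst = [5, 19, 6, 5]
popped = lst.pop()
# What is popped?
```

5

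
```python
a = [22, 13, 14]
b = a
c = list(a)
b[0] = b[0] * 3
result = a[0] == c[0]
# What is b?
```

After line 1: a = [22, 13, 14]
After line 2 (b = a, alias): a = [22, 13, 14], b = [22, 13, 14]
After line 3 (c = list(a) is a copy, new object): c = [22, 13, 14]
After line 4 (b[0] = 22 * 3 = 66; mutates shared a/b): a = b = [66, 13, 14], c = [22, 13, 14]
After line 5 (a[0] = 66, c[0] = 22; result = False)

[66, 13, 14]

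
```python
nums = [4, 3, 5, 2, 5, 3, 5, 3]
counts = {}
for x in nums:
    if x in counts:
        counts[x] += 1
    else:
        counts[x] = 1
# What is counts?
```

Initial: counts = {}, nums = [4, 3, 5, 2, 5, 3, 5, 3]
See 4: counts = {4: 1}
See 3: counts = {4: 1, 3: 1}
See 5: counts = {4: 1, 3: 1, 5: 1}
See 2: counts = {4: 1, 3: 1, 5: 1, 2: 1}
See 5: counts = {4: 1, 3: 1, 5: 2, 2: 1}
See 3: counts = {4: 1, 3: 2, 5: 2, 2: 1}
See 5: counts = {4: 1, 3: 2, 5: 3, 2: 1}
See 3: counts = {4: 1, 3: 3, 5: 3, 2: 1}

{4: 1, 3: 3, 5: 3, 2: 1}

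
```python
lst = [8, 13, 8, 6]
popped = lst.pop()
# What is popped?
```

6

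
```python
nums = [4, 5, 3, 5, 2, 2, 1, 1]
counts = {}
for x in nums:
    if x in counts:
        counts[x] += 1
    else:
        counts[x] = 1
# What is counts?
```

Initial: counts = {}, nums = [4, 5, 3, 5, 2, 2, 1, 1]
See 4: counts = {4: 1}
See 5: counts = {4: 1, 5: 1}
See 3: counts = {4: 1, 5: 1, 3: 1}
See 5: counts = {4: 1, 5: 2, 3: 1}
See 2: counts = {4: 1, 5: 2, 3: 1, 2: 1}
See 2: counts = {4: 1, 5: 2, 3: 1, 2: 2}
See 1: counts = {4: 1, 5: 2, 3: 1, 2: 2, 1: 1}
See 1: counts = {4: 1, 5: 2, 3: 1, 2: 2, 1: 2}

{4: 1, 5: 2, 3: 1, 2: 2, 1: 2}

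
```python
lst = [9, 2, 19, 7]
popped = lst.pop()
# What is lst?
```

[9, 2, 19]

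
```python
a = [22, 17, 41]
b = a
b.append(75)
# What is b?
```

After line 1: a = [22, 17, 41]
After line 2 (b = a is an alias, same object): a = [22, 17, 41], b = [22, 17, 41]
After line 3 (b.append mutates the shared list): a = [22, 17, 41, 75], b = [22, 17, 41, 75]

[22, 17, 41, 75]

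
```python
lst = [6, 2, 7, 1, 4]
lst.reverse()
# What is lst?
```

[4, 1, 7, 2, 6]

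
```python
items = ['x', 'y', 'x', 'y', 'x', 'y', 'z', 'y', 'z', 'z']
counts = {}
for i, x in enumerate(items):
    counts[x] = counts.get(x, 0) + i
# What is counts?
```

Initial: counts = {}, items = ['x', 'y', 'x', 'y', 'x', 'y', 'z', 'y', 'z', 'z']
i=0, x='x': counts = {'x': 0}
i=1, x='y': counts = {'x': 0, 'y': 1}
i=2, x='x': counts = {'x': 2, 'y': 1}
i=3, x='y': counts = {'x': 2, 'y': 4}
i=4, x='x': counts = {'x': 6, 'y': 4}
i=5, x='y': counts = {'x': 6, 'y': 9}
i=6, x='z': counts = {'x': 6, 'y': 9, 'z': 6}
i=7, x='y': counts = {'x': 6, 'y': 16, 'z': 6}
i=8, x='z': counts = {'x': 6, 'y': 16, 'z': 14}
i=9, x='z': counts = {'x': 6, 'y': 16, 'z': 23}

{'x': 6, 'y': 16, 'z': 23}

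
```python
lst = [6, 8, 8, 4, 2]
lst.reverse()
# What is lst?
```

[2, 4, 8, 8, 6]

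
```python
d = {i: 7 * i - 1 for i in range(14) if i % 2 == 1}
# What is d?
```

{1: 6, 3: 20, 5: 34, 7: 48, 9: 62, 11: 76, 13: 90}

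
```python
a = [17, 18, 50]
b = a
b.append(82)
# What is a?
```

After line 1: a = [17, 18, 50]
After line 2 (b = a is an alias, same object): a = [17, 18, 50], b = [17, 18, 50]
After line 3 (b.append mutates the shared list): a = [17, 18, 50, 82], b = [17, 18, 50, 82]

[17, 18, 50, 82]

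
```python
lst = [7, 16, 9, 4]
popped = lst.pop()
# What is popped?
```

4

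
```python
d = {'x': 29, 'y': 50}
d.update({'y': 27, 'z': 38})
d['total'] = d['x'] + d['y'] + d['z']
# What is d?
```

After line 1: d = {'x': 29, 'y': 50}
After line 2 (y overwritten, z added): d = {'x': 29, 'y': 27, 'z': 38}
After line 3 (total = 29 + 27 + 38 = 94): d = {'x': 29, 'y': 27, 'z': 38, 'total': 94}

{'x': 29, 'y': 27, 'z': 38, 'total': 94}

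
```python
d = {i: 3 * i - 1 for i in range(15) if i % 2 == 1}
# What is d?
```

{1: 2, 3: 8, 5: 14, 7: 20, 9: 26, 11: 32, 13: 38}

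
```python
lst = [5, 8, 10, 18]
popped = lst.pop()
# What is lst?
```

[5, 8, 10]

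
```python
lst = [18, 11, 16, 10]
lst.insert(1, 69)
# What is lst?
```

[18, 69, 11, 16, 10]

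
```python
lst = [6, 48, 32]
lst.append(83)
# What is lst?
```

[6, 48, 32, 83]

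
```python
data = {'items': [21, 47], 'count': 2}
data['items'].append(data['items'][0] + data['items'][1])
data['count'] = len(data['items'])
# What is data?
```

After line 1: data = {'items': [21, 47], 'count': 2}
After line 2 (append 21 + 47 = 68): data = {'items': [21, 47, 68], 'count': 2}
After line 3 (count = len(items) = 3): data = {'items': [21, 47, 68], 'count': 3}

{'items': [21, 47, 68], 'count': 3}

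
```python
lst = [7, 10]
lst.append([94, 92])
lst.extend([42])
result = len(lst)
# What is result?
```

After line 1: lst = [7, 10]
After line 2 (append adds [94, 92] as single element): lst = [7, 10, [94, 92]]
After line 3 (extend unpacks [42], adds 42): lst = [7, 10, [94, 92], 42]
After line 4: result = len(lst) = 4

4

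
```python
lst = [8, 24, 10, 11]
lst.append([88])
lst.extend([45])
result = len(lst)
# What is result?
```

After line 1: lst = [8, 24, 10, 11]
After line 2 (append adds [88] as single element): lst = [8, 24, 10, 11, [88]]
After line 3 (extend unpacks [45], adds 45): lst = [8, 24, 10, 11, [88], 45]
After line 4: result = len(lst) = 6

6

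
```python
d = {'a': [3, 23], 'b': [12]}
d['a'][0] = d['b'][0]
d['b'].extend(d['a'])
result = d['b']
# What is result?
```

After line 1: d = {'a': [3, 23], 'b': [12]}
After line 2 (a[0] = b[0] = 12): d = {'a': [12, 23], 'b': [12]}
After line 3 (b.extend(a) appends [12, 23]): d = {'a': [12, 23], 'b': [12, 12, 23]}
After line 4: result = d['b'] = [12, 12, 23]

[12, 12, 23]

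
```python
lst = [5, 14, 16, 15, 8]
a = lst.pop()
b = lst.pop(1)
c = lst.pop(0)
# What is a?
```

After line 1: lst = [5, 14, 16, 15, 8]
After line 2 (pop() -> a = 8): lst = [5, 14, 16, 15]
After line 3 (pop(1) -> b = 14): lst = [5, 16, 15]
After line 4 (pop(0) -> c = 5): lst = [16, 15]

8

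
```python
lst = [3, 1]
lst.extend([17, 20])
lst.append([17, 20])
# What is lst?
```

After line 1: lst = [3, 1]
After line 2 (extend unpacks [17, 20]): lst = [3, 1, 17, 20]
After line 3 (append adds [17, 20] as single element): lst = [3, 1, 17, 20, [17, 20]]

[3, 1, 17, 20, [17, 20]]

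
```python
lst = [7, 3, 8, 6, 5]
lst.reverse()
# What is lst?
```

[5, 6, 8, 3, 7]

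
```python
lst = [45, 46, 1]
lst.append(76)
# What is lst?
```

[45, 46, 1, 76]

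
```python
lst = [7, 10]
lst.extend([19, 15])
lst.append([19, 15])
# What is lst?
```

After line 1: lst = [7, 10]
After line 2 (extend unpacks [19, 15]): lst = [7, 10, 19, 15]
After line 3 (append adds [19, 15] as single element): lst = [7, 10, 19, 15, [19, 15]]

[7, 10, 19, 15, [19, 15]]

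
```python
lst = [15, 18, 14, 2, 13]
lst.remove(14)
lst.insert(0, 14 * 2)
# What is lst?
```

After line 1: lst = [15, 18, 14, 2, 13]
After line 2 (remove first 14): lst = [15, 18, 2, 13]
After line 3 (insert 28 at index 0): lst = [28, 15, 18, 2, 13]

[28, 15, 18, 2, 13]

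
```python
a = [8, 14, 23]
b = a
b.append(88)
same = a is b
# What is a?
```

After line 1: a = [8, 14, 23]
After line 2 (b = a is an alias, same object): a = [8, 14, 23], b = [8, 14, 23]
After line 3 (b.append mutates the shared list): a = [8, 14, 23, 88], b = [8, 14, 23, 88]
After line 4 (same = a is b; same object -> True): same = True

[8, 14, 23, 88]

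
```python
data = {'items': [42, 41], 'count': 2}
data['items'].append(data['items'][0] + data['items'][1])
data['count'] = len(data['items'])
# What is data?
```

After line 1: data = {'items': [42, 41], 'count': 2}
After line 2 (append 42 + 41 = 83): data = {'items': [42, 41, 83], 'count': 2}
After line 3 (count = len(items) = 3): data = {'items': [42, 41, 83], 'count': 3}

{'items': [42, 41, 83], 'count': 3}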